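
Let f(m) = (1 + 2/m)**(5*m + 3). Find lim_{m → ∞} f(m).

e^(10)

Let L be the limit and take ln: ln L = lim (5m + 3)·ln(1 + 2/m) = lim (5m + 3)·(2/m + O(1/m²)) = 10.
Hence L = e^(10).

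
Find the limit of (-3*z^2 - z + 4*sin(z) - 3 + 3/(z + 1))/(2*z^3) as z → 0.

-11/6

Substitution gives 0/0; apply L'Hôpital's rule 3 times.
After differentiating numerator and denominator 3 times the quotient is (-4*cos(z) - 18/(z + 1)^4)/(12); at z = 0 this is -11/6.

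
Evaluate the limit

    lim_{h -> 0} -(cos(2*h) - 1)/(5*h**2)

2/5

Direct substitution gives 0/0.
Apply L'Hôpital: lim (-2*sin(2*h))/(-10*h), still 0/0.
After 2 applications of L'Hôpital's rule the quotient is (-4*cos(2*h))/(-10); substituting h = 0 gives 2/5.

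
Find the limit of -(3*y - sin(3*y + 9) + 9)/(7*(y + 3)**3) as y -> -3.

Direct substitution gives 0/0.
Apply L'Hôpital: lim (3 - 3*cos(3*y + 9))/(-21*(y + 3)^2), still 0/0.
Apply L'Hôpital: lim (9*sin(3*y + 9))/(-42*y - 126), still 0/0.
After 3 applications of L'Hôpital's rule the quotient is (27*cos(3*y + 9))/(-42); substituting y = -3 gives -9/14.

-9/14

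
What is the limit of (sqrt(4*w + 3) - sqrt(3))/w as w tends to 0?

2*√(3)/3

Substitution gives 0/0. Multiply numerator and denominator by the conjugate √(3 + 4w) + √3.
The numerator becomes (3 + 4w) − 3 = 4w, so the expression simplifies to 4/(√(3 + 4w) + √3).
Letting w → 0 gives 4/(2√3) = 2*√(3)/3.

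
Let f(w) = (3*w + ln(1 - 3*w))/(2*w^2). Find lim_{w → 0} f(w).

Direct substitution gives 0/0.
Apply L'Hôpital: lim (3 - 3/(1 - 3*w))/(4*w), still 0/0.
After 2 applications of L'Hôpital's rule the quotient is (-9/(1 - 3*w)^2)/(4); substituting w = 0 gives -9/4.

-9/4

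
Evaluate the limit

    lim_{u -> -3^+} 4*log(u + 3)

-∞

As u → -3⁺, u + 3 → 0⁺ and ln(u + 3) → −∞.
Multiplying by 4 gives -∞.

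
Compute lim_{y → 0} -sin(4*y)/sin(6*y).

-2/3

Substitution gives 0/0.
Divide numerator and denominator by y: sin(4y)/y → 4 and sin(6y)/y → 6, so the limit is -1·4/6 = -2/3.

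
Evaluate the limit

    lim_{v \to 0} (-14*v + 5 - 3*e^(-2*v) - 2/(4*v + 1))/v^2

-38

Substitution gives 0/0; apply L'Hôpital's rule 2 times.
After differentiating numerator and denominator 2 times the quotient is (-12*e^(-2*v) - 64/(4*v + 1)^3)/(2); at v = 0 this is -38.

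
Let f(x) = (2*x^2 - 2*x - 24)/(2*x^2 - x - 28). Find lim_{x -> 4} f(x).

Since x = 4 makes numerator and denominator zero, (x - 4) divides both.
Cancelling it gives (2*x + 6)/(2*x + 7); now plug in x = 4 to get 14/15.

14/15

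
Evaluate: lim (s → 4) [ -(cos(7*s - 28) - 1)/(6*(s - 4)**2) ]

Direct substitution gives 0/0.
Apply L'Hôpital: lim (-7*sin(7*s - 28))/(48 - 12*s), still 0/0.
After 2 applications of L'Hôpital's rule the quotient is (-49*cos(7*s - 28))/(-12); substituting s = 4 gives 49/12.

49/12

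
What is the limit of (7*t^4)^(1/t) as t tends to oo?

Base → ∞ and exponent → 0: an ∞^0 form.
Take logs: (1/t)·ln(7·t^4) = (ln 7 + 4·ln t)/t → 0.
So the limit is e^0 = 1.

1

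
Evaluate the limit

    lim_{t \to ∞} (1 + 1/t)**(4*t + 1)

Let L be the limit and take ln: ln L = lim (4t + 1)·ln(1 + 1/t) = lim (4t + 1)·(1/t + O(1/t²)) = 4.
Hence L = e^(4).

e^(4)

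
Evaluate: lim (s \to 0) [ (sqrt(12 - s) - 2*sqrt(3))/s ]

-√(3)/12

Substitution gives 0/0. Multiply numerator and denominator by the conjugate √(12 - s) + √12.
The numerator becomes (12 - s) − 12 = -s, so the expression simplifies to -1/(√(12 - s) + √12).
Letting s → 0 gives -1/(2√12) = -√(3)/12.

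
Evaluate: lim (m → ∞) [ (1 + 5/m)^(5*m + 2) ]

Let L be the limit and take ln: ln L = lim (5m + 2)·ln(1 + 5/m) = lim (5m + 2)·(5/m + O(1/m²)) = 25.
Hence L = e^(25).

e^(25)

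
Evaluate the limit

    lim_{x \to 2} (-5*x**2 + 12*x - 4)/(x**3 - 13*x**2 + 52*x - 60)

At x = 2 both the top and bottom vanish — a removable singularity. Factoring out (x - 2) from each leaves (2 - 5*x)/(x^2 - 11*x + 30), which at x = 2 equals -2/3.

-2/3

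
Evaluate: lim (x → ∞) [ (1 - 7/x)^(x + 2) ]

e^(-7)

Write it as [(1 - 7/x)^x]^(1) · (1 - 7/x)^(2). The bracketed term tends to e^(-7) and the second factor to 1, so the limit is e^(-7).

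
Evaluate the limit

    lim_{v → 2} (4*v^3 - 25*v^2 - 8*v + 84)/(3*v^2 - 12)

-5

Since v = 2 makes numerator and denominator zero, (v - 2) divides both.
Cancelling it gives (4*v^2 - 17*v - 42)/(3*v + 6); now plug in v = 2 to get -5.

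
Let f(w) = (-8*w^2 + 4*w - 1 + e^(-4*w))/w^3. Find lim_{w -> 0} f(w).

-32/3

Direct substitution gives 0/0.
Apply L'Hôpital: lim (-16*w + 4 - 4*e^(-4*w))/(3*w^2), still 0/0.
Apply L'Hôpital: lim (-16 + 16*e^(-4*w))/(6*w), still 0/0.
After 3 applications of L'Hôpital's rule the quotient is (-64*e^(-4*w))/(6); substituting w = 0 gives -32/3.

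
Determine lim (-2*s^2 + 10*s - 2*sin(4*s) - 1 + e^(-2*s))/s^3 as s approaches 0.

20

Substitution gives 0/0; apply L'Hôpital's rule 3 times.
After differentiating numerator and denominator 3 times the quotient is (128*cos(4*s) - 8*e^(-2*s))/(6); at s = 0 this is 20.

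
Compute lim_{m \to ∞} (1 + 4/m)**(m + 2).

The base → 1 and the exponent → ∞: a 1^∞ form.
Take logarithms: (m + 2)·ln(1 + 4/m). Since ln(1+u) ~ u for small u, this behaves like (m)·(4/m) → 4.
So the limit is e^(4).

e^(4)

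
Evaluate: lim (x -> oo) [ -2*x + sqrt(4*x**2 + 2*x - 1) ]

This has the form ∞ − ∞. Multiply and divide by the conjugate √(4*x^2 + 2*x - 1) + 2x.
That gives (2x - 1) / (√(4*x^2 + 2*x - 1) + 2x).
Divide numerator and denominator by x: the limit is 2/(2·2) = 1/2.

1/2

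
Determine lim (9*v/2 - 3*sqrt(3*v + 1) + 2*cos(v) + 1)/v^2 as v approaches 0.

19/8

Substitution gives 0/0; apply L'Hôpital's rule 2 times.
After differentiating numerator and denominator 2 times the quotient is (-2*cos(v) + 27/(4*(3*v + 1)^(3/2)))/(2); at v = 0 this is 19/8.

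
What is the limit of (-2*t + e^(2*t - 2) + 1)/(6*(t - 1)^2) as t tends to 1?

1/3

Direct substitution gives 0/0.
Apply L'Hôpital: lim (2*e^(2*t - 2) - 2)/(12*t - 12), still 0/0.
After 2 applications of L'Hôpital's rule the quotient is (4*e^(2*t - 2))/(12); substituting t = 1 gives 1/3.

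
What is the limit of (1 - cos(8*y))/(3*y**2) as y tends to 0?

32/3

Substitution gives 0/0.
Use (1 − cos u)/u² → 1/2 with u = 8y: the limit is 8²/(2·3) = 32/3.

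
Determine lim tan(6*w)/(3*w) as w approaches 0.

2

Substitution gives 0/0.
Since tan(u)/u → 1 as u → 0, tan(6w)/(6w) → 1 and the limit is 6/3 = 2.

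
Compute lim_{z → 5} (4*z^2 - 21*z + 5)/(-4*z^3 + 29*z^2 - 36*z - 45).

Since z = 5 makes numerator and denominator zero, (z - 5) divides both.
Cancelling it gives (4*z - 1)/(-4*z^2 + 9*z + 9); now plug in z = 5 to get -19/46.

-19/46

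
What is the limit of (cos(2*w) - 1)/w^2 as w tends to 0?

-2

Direct substitution gives 0/0.
Apply L'Hôpital: lim (-2*sin(2*w))/(2*w), still 0/0.
After 2 applications of L'Hôpital's rule the quotient is (-4*cos(2*w))/(2); substituting w = 0 gives -2.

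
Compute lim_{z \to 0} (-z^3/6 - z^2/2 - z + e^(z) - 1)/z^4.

Direct substitution gives 0/0.
Apply L'Hôpital: lim (-z^2/2 - z + e^(z) - 1)/(4*z^3), still 0/0.
Apply L'Hôpital: lim (-z + e^(z) - 1)/(12*z^2), still 0/0.
Apply L'Hôpital: lim (e^(z) - 1)/(24*z), still 0/0.
After 4 applications of L'Hôpital's rule the quotient is (e^(z))/(24); substituting z = 0 gives 1/24.

1/24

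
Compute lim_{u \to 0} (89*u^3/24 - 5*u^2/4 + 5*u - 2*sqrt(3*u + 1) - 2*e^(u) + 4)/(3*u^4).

Substitution gives 0/0 (the numerator vanishes to order 4).
Expand each term to order u^4: the coefficient of u^4 in -2·√(1 + 3u) is 405/64 and in -2·e^(u) is -1/12.
Lower-order terms cancel with the polynomial part, so the numerator is (1199/192)·u^4 + o(u^4), and the limit is (1199/192)/(3) = 1199/576.

1199/576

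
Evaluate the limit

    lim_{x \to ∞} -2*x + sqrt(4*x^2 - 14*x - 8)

-7/2

This has the form ∞ − ∞. Multiply and divide by the conjugate √(4*x^2 - 14*x - 8) + 2x.
That gives (-14x - 8) / (√(4*x^2 - 14*x - 8) + 2x).
Divide numerator and denominator by x: the limit is -14/(2·2) = -7/2.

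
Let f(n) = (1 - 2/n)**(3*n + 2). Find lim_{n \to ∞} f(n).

e^(-6)

The base → 1 and the exponent → ∞: a 1^∞ form.
Take logarithms: (3n + 2)·ln(1 - 2/n). Since ln(1+u) ~ u for small u, this behaves like (3n)·(-2/n) → -6.
So the limit is e^(-6).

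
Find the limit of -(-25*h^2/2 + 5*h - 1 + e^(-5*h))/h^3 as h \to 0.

125/6

Direct substitution gives 0/0.
Apply L'Hôpital: lim (-25*h + 5 - 5*e^(-5*h))/(-3*h^2), still 0/0.
Apply L'Hôpital: lim (-25 + 25*e^(-5*h))/(-6*h), still 0/0.
After 3 applications of L'Hôpital's rule the quotient is (-125*e^(-5*h))/(-6); substituting h = 0 gives 125/6.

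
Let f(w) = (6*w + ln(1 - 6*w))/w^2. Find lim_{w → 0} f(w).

Direct substitution gives 0/0.
Apply L'Hôpital: lim (6 - 6/(1 - 6*w))/(2*w), still 0/0.
After 2 applications of L'Hôpital's rule the quotient is (-36/(1 - 6*w)^2)/(2); substituting w = 0 gives -18.

-18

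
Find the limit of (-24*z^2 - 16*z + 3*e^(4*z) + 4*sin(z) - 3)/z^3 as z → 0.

94/3

Substitution gives 0/0 (the numerator vanishes to order 3).
Expand each term to order z^3: the coefficient of z^3 in 4·sin(z) is -2/3 and in 3·e^(4z) is 32.
Lower-order terms cancel with the polynomial part, so the numerator is (94/3)·z^3 + o(z^3), and the limit is (94/3)/(1) = 94/3.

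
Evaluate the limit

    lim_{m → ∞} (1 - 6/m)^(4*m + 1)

e^(-24)

Write it as [(1 - 6/m)^m]^(4) · (1 - 6/m)^(1). The bracketed term tends to e^(-6) and the second factor to 1, so the limit is e^(-24).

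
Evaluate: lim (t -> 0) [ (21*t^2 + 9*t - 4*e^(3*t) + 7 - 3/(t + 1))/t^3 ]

Substitution gives 0/0; apply L'Hôpital's rule 3 times.
After differentiating numerator and denominator 3 times the quotient is (-108*e^(3*t) + 18/(t + 1)^4)/(6); at t = 0 this is -15.

-15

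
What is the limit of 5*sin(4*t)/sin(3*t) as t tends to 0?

Substitution gives 0/0.
Divide numerator and denominator by t: sin(4t)/t → 4 and sin(3t)/t → 3, so the limit is 5·4/3 = 20/3.

20/3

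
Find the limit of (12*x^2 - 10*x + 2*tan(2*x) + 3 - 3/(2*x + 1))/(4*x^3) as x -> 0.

Substitution gives 0/0; apply L'Hôpital's rule 3 times.
After differentiating numerator and denominator 3 times the quotient is (96*tan(2*x)^2/cos(2*x)^2 + 32/cos(2*x)^2 + 144/(2*x + 1)^4)/(24); at x = 0 this is 22/3.

22/3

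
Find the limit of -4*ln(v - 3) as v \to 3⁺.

∞

As v → 3⁺, v - 3 → 0⁺ and ln(v - 3) → −∞.
Multiplying by -4 gives ∞.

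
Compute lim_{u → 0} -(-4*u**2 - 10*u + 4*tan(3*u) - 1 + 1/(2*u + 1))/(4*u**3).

-7

Substitution gives 0/0; apply L'Hôpital's rule 3 times.
After differentiating numerator and denominator 3 times the quotient is (648*tan(3*u)^2/cos(3*u)^2 + 216/cos(3*u)^2 - 48/(2*u + 1)^4)/(-24); at u = 0 this is -7.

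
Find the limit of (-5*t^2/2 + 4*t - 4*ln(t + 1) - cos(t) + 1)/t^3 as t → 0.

-4/3

Substitution gives 0/0 (the numerator vanishes to order 3).
Expand each term to order t^3: the coefficient of t^3 in -4·ln(1 + t) is -4/3 and in −cos(t) is 0.
Lower-order terms cancel with the polynomial part, so the numerator is (-4/3)·t^3 + o(t^3), and the limit is (-4/3)/(1) = -4/3.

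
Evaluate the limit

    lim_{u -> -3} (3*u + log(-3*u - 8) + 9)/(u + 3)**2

-9/2

Direct substitution gives 0/0.
Apply L'Hôpital: lim (3 - 3/(-3*u - 8))/(2*u + 6), still 0/0.
After 2 applications of L'Hôpital's rule the quotient is (-9/(-3*u - 8)^2)/(2); substituting u = -3 gives -9/2.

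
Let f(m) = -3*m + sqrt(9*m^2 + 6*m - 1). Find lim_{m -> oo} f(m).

This has the form ∞ − ∞. Multiply and divide by the conjugate √(9*m^2 + 6*m - 1) + 3m.
That gives (6m - 1) / (√(9*m^2 + 6*m - 1) + 3m).
Divide numerator and denominator by m: the limit is 6/(2·3) = 1.

1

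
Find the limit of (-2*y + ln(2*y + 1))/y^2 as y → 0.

Direct substitution gives 0/0.
Apply L'Hôpital: lim (-2 + 2/(2*y + 1))/(2*y), still 0/0.
After 2 applications of L'Hôpital's rule the quotient is (-4/(2*y + 1)^2)/(2); substituting y = 0 gives -2.

-2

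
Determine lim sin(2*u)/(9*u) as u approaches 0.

Substitution gives 0/0.
Write it as (2/9)·sin(2u)/(2u); since sin(θ)/θ → 1, the limit is 2/9.

2/9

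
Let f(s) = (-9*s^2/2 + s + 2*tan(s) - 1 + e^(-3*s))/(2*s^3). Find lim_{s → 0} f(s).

Substitution gives 0/0; apply L'Hôpital's rule 3 times.
After differentiating numerator and denominator 3 times the quotient is (((12*tan(s)^2 + 4)*e^(3*s)/cos(s)^2 - 27)*e^(-3*s))/(12); at s = 0 this is -23/12.

-23/12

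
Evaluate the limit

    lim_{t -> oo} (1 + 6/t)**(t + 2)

Write it as [(1 + 6/t)^t]^(1) · (1 + 6/t)^(2). The bracketed term tends to e^(6) and the second factor to 1, so the limit is e^(6).

e^(6)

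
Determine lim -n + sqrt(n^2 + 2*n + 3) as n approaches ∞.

This has the form ∞ − ∞. Multiply and divide by the conjugate √(n^2 + 2*n + 3) + n.
That gives (2n + 3) / (√(n^2 + 2*n + 3) + n).
Divide numerator and denominator by n: the limit is 2/(2·1) = 1.

1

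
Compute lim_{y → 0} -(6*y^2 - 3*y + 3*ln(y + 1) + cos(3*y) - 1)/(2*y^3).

Substitution gives 0/0 (the numerator vanishes to order 3).
Expand each term to order y^3: the coefficient of y^3 in 3·ln(1 + y) is 1 and in cos(3y) is 0.
Lower-order terms cancel with the polynomial part, so the numerator is (1)·y^3 + o(y^3), and the limit is (1)/(-2) = -1/2.

-1/2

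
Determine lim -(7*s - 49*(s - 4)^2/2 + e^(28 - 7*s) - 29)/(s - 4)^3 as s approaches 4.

343/6

Direct substitution gives 0/0.
Apply L'Hôpital: lim (-49*s - 7*e^(28 - 7*s) + 203)/(-3*(s - 4)^2), still 0/0.
Apply L'Hôpital: lim (49*e^(28 - 7*s) - 49)/(24 - 6*s), still 0/0.
After 3 applications of L'Hôpital's rule the quotient is (-343*e^(28 - 7*s))/(-6); substituting s = 4 gives 343/6.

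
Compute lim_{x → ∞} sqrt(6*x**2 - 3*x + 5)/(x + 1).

√(6)

For large |x|, √(6*x^2 - 3*x + 5) ≈ √6·|x| and the denominator ≈ x.
Since x → +∞, |x| = x, giving √6/(1) = √(6).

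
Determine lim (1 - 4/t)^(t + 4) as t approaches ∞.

e^(-4)

Write it as [(1 - 4/t)^t]^(1) · (1 - 4/t)^(4). The bracketed term tends to e^(-4) and the second factor to 1, so the limit is e^(-4).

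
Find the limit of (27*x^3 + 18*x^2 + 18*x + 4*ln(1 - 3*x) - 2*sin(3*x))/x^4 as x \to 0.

-81

Substitution gives 0/0 (the numerator vanishes to order 4).
Expand each term to order x^4: the coefficient of x^4 in 4·ln(1 - 3x) is -81 and in -2·sin(3x) is 0.
Lower-order terms cancel with the polynomial part, so the numerator is (-81)·x^4 + o(x^4), and the limit is (-81)/(1) = -81.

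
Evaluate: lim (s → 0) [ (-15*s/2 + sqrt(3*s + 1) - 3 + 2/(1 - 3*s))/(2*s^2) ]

135/16

Substitution gives 0/0 (the numerator vanishes to order 2).
Expand each term to order s^2: the coefficient of s^2 in √(1 + 3s) is -9/8 and in 2·1/(1 - 3s) is 18.
Lower-order terms cancel with the polynomial part, so the numerator is (135/8)·s^2 + o(s^2), and the limit is (135/8)/(2) = 135/16.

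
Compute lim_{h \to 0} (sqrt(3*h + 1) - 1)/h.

A 0/0 form; rationalise with √(1 + 3h) + √1. This collapses the numerator to 3h, leaving 3/(√(1 + 3h) + √1) → 3/(2√1) = 3/2.

3/2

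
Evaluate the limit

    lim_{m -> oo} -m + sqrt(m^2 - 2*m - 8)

-1

An ∞ − ∞ form. Rationalising with the conjugate, the difference becomes (-2m - 8) / (√(m^2 - 2*m - 8) + m).
For large m the denominator behaves like 2·m, so the quotient tends to -2/2 = -1.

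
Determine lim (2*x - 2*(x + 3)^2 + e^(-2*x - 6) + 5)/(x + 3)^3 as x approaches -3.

-4/3

Direct substitution gives 0/0.
Apply L'Hôpital: lim (-4*x - 2*e^(-2*x - 6) - 10)/(3*(x + 3)^2), still 0/0.
Apply L'Hôpital: lim (4*e^(-2*x - 6) - 4)/(6*x + 18), still 0/0.
After 3 applications of L'Hôpital's rule the quotient is (-8*e^(-2*x - 6))/(6); substituting x = -3 gives -4/3.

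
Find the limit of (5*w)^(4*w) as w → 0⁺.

1

Base → 0⁺ and exponent → 0⁺: a 0^0 form.
Take logs: 4w·ln(5w). This is 0·(−∞); rewriting as ln(5w)/(1/(4w)) and applying L'Hôpital gives 0.
Hence the limit is e^0 = 1.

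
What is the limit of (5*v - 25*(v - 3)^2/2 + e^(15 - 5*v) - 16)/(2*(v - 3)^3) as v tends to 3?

-125/12

Direct substitution gives 0/0.
Apply L'Hôpital: lim (-25*v - 5*e^(15 - 5*v) + 80)/(6*(v - 3)^2), still 0/0.
Apply L'Hôpital: lim (25*e^(15 - 5*v) - 25)/(12*v - 36), still 0/0.
After 3 applications of L'Hôpital's rule the quotient is (-125*e^(15 - 5*v))/(12); substituting v = 3 gives -125/12.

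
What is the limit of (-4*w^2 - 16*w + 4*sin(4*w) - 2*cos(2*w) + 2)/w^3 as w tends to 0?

Substitution gives 0/0; apply L'Hôpital's rule 3 times.
After differentiating numerator and denominator 3 times the quotient is (-16*sin(2*w) - 256*cos(4*w))/(6); at w = 0 this is -128/3.

-128/3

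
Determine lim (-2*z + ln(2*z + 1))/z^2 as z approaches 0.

-2

Direct substitution gives 0/0.
Apply L'Hôpital: lim (-2 + 2/(2*z + 1))/(2*z), still 0/0.
After 2 applications of L'Hôpital's rule the quotient is (-4/(2*z + 1)^2)/(2); substituting z = 0 gives -2.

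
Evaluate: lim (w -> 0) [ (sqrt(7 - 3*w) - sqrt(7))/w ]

Substitution gives 0/0. Multiply numerator and denominator by the conjugate √(7 - 3w) + √7.
The numerator becomes (7 - 3w) − 7 = -3w, so the expression simplifies to -3/(√(7 - 3w) + √7).
Letting w → 0 gives -3/(2√7) = -3*√(7)/14.

-3*√(7)/14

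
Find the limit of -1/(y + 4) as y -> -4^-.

As y → -4⁻, (y + 4) → 0⁻, so (y + 4)^1 → 0⁻ and -1/(y + 4)^1 → ∞.

∞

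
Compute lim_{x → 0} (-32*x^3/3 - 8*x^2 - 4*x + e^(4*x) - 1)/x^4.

32/3

Direct substitution gives 0/0.
Apply L'Hôpital: lim (-32*x^2 - 16*x + 4*e^(4*x) - 4)/(4*x^3), still 0/0.
Apply L'Hôpital: lim (-64*x + 16*e^(4*x) - 16)/(12*x^2), still 0/0.
Apply L'Hôpital: lim (64*e^(4*x) - 64)/(24*x), still 0/0.
After 4 applications of L'Hôpital's rule the quotient is (256*e^(4*x))/(24); substituting x = 0 gives 32/3.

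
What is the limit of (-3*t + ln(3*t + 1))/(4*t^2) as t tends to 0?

Direct substitution gives 0/0.
Apply L'Hôpital: lim (-3 + 3/(3*t + 1))/(8*t), still 0/0.
After 2 applications of L'Hôpital's rule the quotient is (-9/(3*t + 1)^2)/(8); substituting t = 0 gives -9/8.

-9/8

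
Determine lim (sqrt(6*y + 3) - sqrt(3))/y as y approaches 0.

Substitution gives 0/0. Multiply numerator and denominator by the conjugate √(3 + 6y) + √3.
The numerator becomes (3 + 6y) − 3 = 6y, so the expression simplifies to 6/(√(3 + 6y) + √3).
Letting y → 0 gives 6/(2√3) = √(3).

√(3)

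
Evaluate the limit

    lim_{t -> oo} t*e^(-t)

0

Write as t^1/e^{1t}, an ∞/∞ form.
Exponential growth dominates any polynomial, so repeated L'Hôpital (or the standard result) gives 0.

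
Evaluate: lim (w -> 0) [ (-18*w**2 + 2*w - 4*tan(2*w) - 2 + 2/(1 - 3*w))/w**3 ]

130/3

Substitution gives 0/0; apply L'Hôpital's rule 3 times.
After differentiating numerator and denominator 3 times the quotient is (-128*tan(2*w)^2/cos(2*w)^2 - 64/cos(2*w)^4 + 324/(3*w - 1)^4)/(6); at w = 0 this is 130/3.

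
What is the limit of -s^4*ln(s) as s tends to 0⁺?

0

This is a 0·(−∞) form. Rewrite as -1·ln(s) / s^(−4) and apply L'Hôpital:
the derivative quotient is -1·(1/s) / (−4·s^(−5)) = (1/4)·s^4 → 0.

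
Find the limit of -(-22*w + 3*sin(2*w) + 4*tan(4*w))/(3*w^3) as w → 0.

Substitution gives 0/0 (the numerator vanishes to order 3).
Expand each term to order w^3: the coefficient of w^3 in 4·tan(4w) is 256/3 and in 3·sin(2w) is -4.
Lower-order terms cancel with the polynomial part, so the numerator is (244/3)·w^3 + o(w^3), and the limit is (244/3)/(-3) = -244/9.

-244/9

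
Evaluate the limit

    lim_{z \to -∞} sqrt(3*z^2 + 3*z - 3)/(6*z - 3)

For large |z|, √(3*z^2 + 3*z - 3) ≈ √3·|z| and the denominator ≈ 6z.
Since z → −∞, |z| = −z, giving −√3/(6) = -√(3)/6.

-√(3)/6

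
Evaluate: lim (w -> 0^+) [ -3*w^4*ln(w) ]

0

This is a 0·(−∞) form. Rewrite as -3·ln(w) / w^(−4) and apply L'Hôpital:
the derivative quotient is -3·(1/w) / (−4·w^(−5)) = (3/4)·w^4 → 0.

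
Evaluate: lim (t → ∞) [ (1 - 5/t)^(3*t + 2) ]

e^(-15)

Let L be the limit and take ln: ln L = lim (3t + 2)·ln(1 - 5/t) = lim (3t + 2)·(-5/t + O(1/t²)) = -15.
Hence L = e^(-15).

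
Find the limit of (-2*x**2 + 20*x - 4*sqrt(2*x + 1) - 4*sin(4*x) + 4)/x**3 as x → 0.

122/3

Substitution gives 0/0; apply L'Hôpital's rule 3 times.
After differentiating numerator and denominator 3 times the quotient is (256*cos(4*x) - 12/(2*x + 1)^(5/2))/(6); at x = 0 this is 122/3.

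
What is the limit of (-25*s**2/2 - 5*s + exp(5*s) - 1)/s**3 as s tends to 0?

Direct substitution gives 0/0.
Apply L'Hôpital: lim (-25*s + 5*e^(5*s) - 5)/(3*s^2), still 0/0.
Apply L'Hôpital: lim (25*e^(5*s) - 25)/(6*s), still 0/0.
After 3 applications of L'Hôpital's rule the quotient is (125*e^(5*s))/(6); substituting s = 0 gives 125/6.

125/6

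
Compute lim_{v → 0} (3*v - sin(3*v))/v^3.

Direct substitution gives 0/0.
Apply L'Hôpital: lim (3 - 3*cos(3*v))/(3*v^2), still 0/0.
Apply L'Hôpital: lim (9*sin(3*v))/(6*v), still 0/0.
After 3 applications of L'Hôpital's rule the quotient is (27*cos(3*v))/(6); substituting v = 0 gives 9/2.

9/2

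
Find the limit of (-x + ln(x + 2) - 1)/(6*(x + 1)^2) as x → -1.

-1/12

Direct substitution gives 0/0.
Apply L'Hôpital: lim (-1 + 1/(x + 2))/(12*x + 12), still 0/0.
After 2 applications of L'Hôpital's rule the quotient is (-1/(x + 2)^2)/(12); substituting x = -1 gives -1/12.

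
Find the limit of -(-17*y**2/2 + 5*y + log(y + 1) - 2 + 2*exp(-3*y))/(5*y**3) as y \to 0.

26/15

Substitution gives 0/0; apply L'Hôpital's rule 3 times.
After differentiating numerator and denominator 3 times the quotient is (-54*e^(-3*y) + 2/(y + 1)^3)/(-30); at y = 0 this is 26/15.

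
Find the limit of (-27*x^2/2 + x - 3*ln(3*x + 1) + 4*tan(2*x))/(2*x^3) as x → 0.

Substitution gives 0/0; apply L'Hôpital's rule 3 times.
After differentiating numerator and denominator 3 times the quotient is (192*tan(2*x)^2/cos(2*x)^2 + 64/cos(2*x)^2 - 162/(3*x + 1)^3)/(12); at x = 0 this is -49/6.

-49/6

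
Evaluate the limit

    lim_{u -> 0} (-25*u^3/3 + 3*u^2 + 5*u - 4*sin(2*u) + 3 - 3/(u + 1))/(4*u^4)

-3/4

Substitution gives 0/0; apply L'Hôpital's rule 4 times.
After differentiating numerator and denominator 4 times the quotient is (-64*sin(2*u) - 72/(u + 1)^5)/(96); at u = 0 this is -3/4.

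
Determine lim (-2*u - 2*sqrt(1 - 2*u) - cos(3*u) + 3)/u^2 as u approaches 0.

11/2

Substitution gives 0/0 (the numerator vanishes to order 2).
Expand each term to order u^2: the coefficient of u^2 in −cos(3u) is 9/2 and in -2·√(1 - 2u) is 1.
Lower-order terms cancel with the polynomial part, so the numerator is (11/2)·u^2 + o(u^2), and the limit is (11/2)/(1) = 11/2.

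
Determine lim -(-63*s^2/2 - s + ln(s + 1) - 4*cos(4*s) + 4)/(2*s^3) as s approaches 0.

Substitution gives 0/0 (the numerator vanishes to order 3).
Expand each term to order s^3: the coefficient of s^3 in ln(1 + s) is 1/3 and in -4·cos(4s) is 0.
Lower-order terms cancel with the polynomial part, so the numerator is (1/3)·s^3 + o(s^3), and the limit is (1/3)/(-2) = -1/6.

-1/6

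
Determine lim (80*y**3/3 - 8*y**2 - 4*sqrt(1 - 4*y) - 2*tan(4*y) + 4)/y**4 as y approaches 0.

40

Substitution gives 0/0 (the numerator vanishes to order 4).
Expand each term to order y^4: the coefficient of y^4 in -4·√(1 - 4y) is 40 and in -2·tan(4y) is 0.
Lower-order terms cancel with the polynomial part, so the numerator is (40)·y^4 + o(y^4), and the limit is (40)/(1) = 40.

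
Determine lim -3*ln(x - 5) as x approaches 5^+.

As x → 5⁺, x - 5 → 0⁺ and ln(x - 5) → −∞.
Multiplying by -3 gives ∞.

∞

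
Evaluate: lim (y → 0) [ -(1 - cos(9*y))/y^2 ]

Substitution gives 0/0.
Use (1 − cos u)/u² → 1/2 with u = 9y: the limit is 9²/(2·(-1)) = -81/2.

-81/2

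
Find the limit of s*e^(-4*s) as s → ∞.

0

Write as s^1/e^{4s}, an ∞/∞ form.
Exponential growth dominates any polynomial, so repeated L'Hôpital (or the standard result) gives 0.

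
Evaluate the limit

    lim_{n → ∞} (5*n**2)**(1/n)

1

Base → ∞ and exponent → 0: an ∞^0 form.
Take logs: (1/n)·ln(5·n^2) = (ln 5 + 2·ln n)/n → 0.
So the limit is e^0 = 1.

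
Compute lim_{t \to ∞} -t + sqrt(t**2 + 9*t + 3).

This has the form ∞ − ∞. Multiply and divide by the conjugate √(t^2 + 9*t + 3) + t.
That gives (9t + 3) / (√(t^2 + 9*t + 3) + t).
Divide numerator and denominator by t: the limit is 9/(2·1) = 9/2.

9/2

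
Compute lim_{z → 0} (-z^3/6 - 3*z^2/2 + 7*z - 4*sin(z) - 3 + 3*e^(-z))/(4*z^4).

Substitution gives 0/0; apply L'Hôpital's rule 4 times.
After differentiating numerator and denominator 4 times the quotient is (-4*sin(z) + 3*e^(-z))/(96); at z = 0 this is 1/32.

1/32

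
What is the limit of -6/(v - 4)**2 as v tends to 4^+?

As v → 4⁺, (v - 4) → 0⁺, so (v - 4)^2 → 0⁺ and -6/(v - 4)^2 → -∞.

-∞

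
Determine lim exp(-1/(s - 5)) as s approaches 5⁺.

0

As s → 5⁺, -1/(s - 5) → −∞, so e^(-1/(s - 5)) → 0.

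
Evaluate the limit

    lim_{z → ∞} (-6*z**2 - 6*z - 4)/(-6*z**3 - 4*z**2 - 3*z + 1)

0

The denominator has degree 3 and the numerator degree 2. Dividing numerator and denominator by z^3 sends every term to 0 except the leading denominator term, so the limit is 0.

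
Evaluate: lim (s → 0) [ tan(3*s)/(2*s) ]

Substitution gives 0/0.
Since tan(u)/u → 1 as u → 0, tan(3s)/(3s) → 1 and the limit is 3/2.

3/2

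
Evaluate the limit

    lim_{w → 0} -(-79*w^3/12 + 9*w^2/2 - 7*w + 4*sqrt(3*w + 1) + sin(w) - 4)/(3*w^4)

Substitution gives 0/0; apply L'Hôpital's rule 4 times.
After differentiating numerator and denominator 4 times the quotient is (sin(w) - 1215/(4*(3*w + 1)^(7/2)))/(-72); at w = 0 this is 135/32.

135/32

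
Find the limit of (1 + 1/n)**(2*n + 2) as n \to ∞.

The base → 1 and the exponent → ∞: a 1^∞ form.
Take logarithms: (2n + 2)·ln(1 + 1/n). Since ln(1+u) ~ u for small u, this behaves like (2n)·(1/n) → 2.
So the limit is e^(2).

e^(2)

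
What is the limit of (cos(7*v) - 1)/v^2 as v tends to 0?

Direct substitution gives 0/0.
Apply L'Hôpital: lim (-7*sin(7*v))/(2*v), still 0/0.
After 2 applications of L'Hôpital's rule the quotient is (-49*cos(7*v))/(2); substituting v = 0 gives -49/2.

-49/2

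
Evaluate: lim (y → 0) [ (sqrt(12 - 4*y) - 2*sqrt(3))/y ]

-√(3)/3

A 0/0 form; rationalise with √(12 - 4y) + √12. This collapses the numerator to -4y, leaving -4/(√(12 - 4y) + √12) → -4/(2√12) = -√(3)/3.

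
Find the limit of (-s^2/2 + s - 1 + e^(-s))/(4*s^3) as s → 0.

-1/24

Direct substitution gives 0/0.
Apply L'Hôpital: lim (-s + 1 - e^(-s))/(12*s^2), still 0/0.
Apply L'Hôpital: lim (-1 + e^(-s))/(24*s), still 0/0.
After 3 applications of L'Hôpital's rule the quotient is (-e^(-s))/(24); substituting s = 0 gives -1/24.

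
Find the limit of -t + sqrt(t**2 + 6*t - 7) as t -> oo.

3

An ∞ − ∞ form. Rationalising with the conjugate, the difference becomes (6t - 7) / (√(t^2 + 6*t - 7) + t).
For large t the denominator behaves like 2·t, so the quotient tends to 6/2 = 3.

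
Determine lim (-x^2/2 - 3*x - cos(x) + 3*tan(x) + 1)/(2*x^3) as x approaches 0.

Substitution gives 0/0 (the numerator vanishes to order 3).
Expand each term to order x^3: the coefficient of x^3 in 3·tan(x) is 1 and in −cos(x) is 0.
Lower-order terms cancel with the polynomial part, so the numerator is (1)·x^3 + o(x^3), and the limit is (1)/(2) = 1/2.

1/2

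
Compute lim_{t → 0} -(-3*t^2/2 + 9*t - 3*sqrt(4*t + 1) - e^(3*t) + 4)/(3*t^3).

Substitution gives 0/0 (the numerator vanishes to order 3).
Expand each term to order t^3: the coefficient of t^3 in −e^(3t) is -9/2 and in -3·√(1 + 4t) is -12.
Lower-order terms cancel with the polynomial part, so the numerator is (-33/2)·t^3 + o(t^3), and the limit is (-33/2)/(-3) = 11/2.

11/2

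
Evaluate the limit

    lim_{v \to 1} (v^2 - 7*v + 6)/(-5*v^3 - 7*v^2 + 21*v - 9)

5/8

At v = 1 both the top and bottom vanish — a removable singularity. Factoring out (v - 1) from each leaves (v - 6)/(-5*v^2 - 12*v + 9), which at v = 1 equals 5/8.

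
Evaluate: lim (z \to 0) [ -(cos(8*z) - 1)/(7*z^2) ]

32/7

Direct substitution gives 0/0.
Apply L'Hôpital: lim (-8*sin(8*z))/(-14*z), still 0/0.
After 2 applications of L'Hôpital's rule the quotient is (-64*cos(8*z))/(-14); substituting z = 0 gives 32/7.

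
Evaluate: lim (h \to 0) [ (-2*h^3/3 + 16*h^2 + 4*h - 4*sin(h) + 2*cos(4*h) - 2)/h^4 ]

Substitution gives 0/0 (the numerator vanishes to order 4).
Expand each term to order h^4: the coefficient of h^4 in 2·cos(4h) is 64/3 and in -4·sin(h) is 0.
Lower-order terms cancel with the polynomial part, so the numerator is (64/3)·h^4 + o(h^4), and the limit is (64/3)/(1) = 64/3.

64/3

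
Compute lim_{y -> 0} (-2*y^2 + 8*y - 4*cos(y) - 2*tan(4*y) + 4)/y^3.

-128/3

Substitution gives 0/0; apply L'Hôpital's rule 3 times.
After differentiating numerator and denominator 3 times the quotient is (-4*sin(y) - 768*tan(4*y)^4 - 1024*tan(4*y)^2 - 256)/(6); at y = 0 this is -128/3.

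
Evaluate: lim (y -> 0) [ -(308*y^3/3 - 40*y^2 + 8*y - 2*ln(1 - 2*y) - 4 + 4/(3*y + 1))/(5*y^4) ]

Substitution gives 0/0; apply L'Hôpital's rule 4 times.
After differentiating numerator and denominator 4 times the quotient is (7776/(3*y + 1)^5 + 192/(2*y - 1)^4)/(-120); at y = 0 this is -332/5.

-332/5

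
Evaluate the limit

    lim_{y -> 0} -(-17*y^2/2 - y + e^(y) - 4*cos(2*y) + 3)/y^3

-1/6

Substitution gives 0/0 (the numerator vanishes to order 3).
Expand each term to order y^3: the coefficient of y^3 in e^(y) is 1/6 and in -4·cos(2y) is 0.
Lower-order terms cancel with the polynomial part, so the numerator is (1/6)·y^3 + o(y^3), and the limit is (1/6)/(-1) = -1/6.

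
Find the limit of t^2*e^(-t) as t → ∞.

0

Write as t^2/e^{1t}, an ∞/∞ form.
Exponential growth dominates any polynomial, so repeated L'Hôpital (or the standard result) gives 0.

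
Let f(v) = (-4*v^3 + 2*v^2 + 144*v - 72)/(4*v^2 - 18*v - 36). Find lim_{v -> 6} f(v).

-44/5

Direct substitution gives 0/0, so factor. Both numerator and denominator have (v - 6) as a factor.
After cancelling, the expression reduces to (-4*v^2 - 22*v + 12)/(4*v + 6).
Substituting v = 6 gives -44/5.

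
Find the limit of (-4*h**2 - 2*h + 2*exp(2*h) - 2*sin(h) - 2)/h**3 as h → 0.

Substitution gives 0/0 (the numerator vanishes to order 3).
Expand each term to order h^3: the coefficient of h^3 in -2·sin(h) is 1/3 and in 2·e^(2h) is 8/3.
Lower-order terms cancel with the polynomial part, so the numerator is (3)·h^3 + o(h^3), and the limit is (3)/(1) = 3.

3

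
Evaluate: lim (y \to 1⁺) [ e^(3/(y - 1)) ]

As y → 1⁺, 3/(y - 1) → +∞, so e^(3/(y - 1)) → ∞.

∞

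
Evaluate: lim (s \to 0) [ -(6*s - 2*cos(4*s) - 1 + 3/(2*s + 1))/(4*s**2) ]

-7

Substitution gives 0/0 (the numerator vanishes to order 2).
Expand each term to order s^2: the coefficient of s^2 in -2·cos(4s) is 16 and in 3·1/(1 + 2s) is 12.
Lower-order terms cancel with the polynomial part, so the numerator is (28)·s^2 + o(s^2), and the limit is (28)/(-4) = -7.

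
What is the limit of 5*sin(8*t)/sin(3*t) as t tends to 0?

Substitution gives 0/0.
Divide numerator and denominator by t: sin(8t)/t → 8 and sin(3t)/t → 3, so the limit is 5·8/3 = 40/3.

40/3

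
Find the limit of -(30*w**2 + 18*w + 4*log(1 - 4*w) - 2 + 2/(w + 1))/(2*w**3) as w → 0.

Substitution gives 0/0; apply L'Hôpital's rule 3 times.
After differentiating numerator and denominator 3 times the quotient is (512/(4*w - 1)^3 - 12/(w + 1)^4)/(-12); at w = 0 this is 131/3.

131/3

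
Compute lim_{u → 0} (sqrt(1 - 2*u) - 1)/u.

A 0/0 form; rationalise with √(1 - 2u) + √1. This collapses the numerator to -2u, leaving -2/(√(1 - 2u) + √1) → -2/(2√1) = -1.

-1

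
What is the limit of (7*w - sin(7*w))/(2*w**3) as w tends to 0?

343/12

Direct substitution gives 0/0.
Apply L'Hôpital: lim (7 - 7*cos(7*w))/(6*w^2), still 0/0.
Apply L'Hôpital: lim (49*sin(7*w))/(12*w), still 0/0.
After 3 applications of L'Hôpital's rule the quotient is (343*cos(7*w))/(12); substituting w = 0 gives 343/12.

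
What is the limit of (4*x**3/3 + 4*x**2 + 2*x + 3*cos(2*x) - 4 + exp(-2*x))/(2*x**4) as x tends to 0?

Substitution gives 0/0 (the numerator vanishes to order 4).
Expand each term to order x^4: the coefficient of x^4 in e^(-2x) is 2/3 and in 3·cos(2x) is 2.
Lower-order terms cancel with the polynomial part, so the numerator is (8/3)·x^4 + o(x^4), and the limit is (8/3)/(2) = 4/3.

4/3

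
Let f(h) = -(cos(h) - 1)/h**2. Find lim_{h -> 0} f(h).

Direct substitution gives 0/0.
Apply L'Hôpital: lim (-sin(h))/(-2*h), still 0/0.
After 2 applications of L'Hôpital's rule the quotient is (-cos(h))/(-2); substituting h = 0 gives 1/2.

1/2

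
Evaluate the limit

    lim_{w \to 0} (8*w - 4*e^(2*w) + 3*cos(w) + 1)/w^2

-19/2

Substitution gives 0/0; apply L'Hôpital's rule 2 times.
After differentiating numerator and denominator 2 times the quotient is (-16*e^(2*w) - 3*cos(w))/(2); at w = 0 this is -19/2.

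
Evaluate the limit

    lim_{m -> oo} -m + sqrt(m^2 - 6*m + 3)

-3

An ∞ − ∞ form. Rationalising with the conjugate, the difference becomes (-6m + 3) / (√(m^2 - 6*m + 3) + m).
For large m the denominator behaves like 2·m, so the quotient tends to -6/2 = -3.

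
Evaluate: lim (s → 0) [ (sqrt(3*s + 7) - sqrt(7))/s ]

3*√(7)/14

Substitution gives 0/0. Multiply numerator and denominator by the conjugate √(7 + 3s) + √7.
The numerator becomes (7 + 3s) − 7 = 3s, so the expression simplifies to 3/(√(7 + 3s) + √7).
Letting s → 0 gives 3/(2√7) = 3*√(7)/14.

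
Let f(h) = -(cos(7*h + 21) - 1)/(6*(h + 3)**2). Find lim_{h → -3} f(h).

Direct substitution gives 0/0.
Apply L'Hôpital: lim (-7*sin(7*h + 21))/(-12*h - 36), still 0/0.
After 2 applications of L'Hôpital's rule the quotient is (-49*cos(7*h + 21))/(-12); substituting h = -3 gives 49/12.

49/12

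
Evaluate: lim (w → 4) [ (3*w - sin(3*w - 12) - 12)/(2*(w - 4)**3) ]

9/4

Direct substitution gives 0/0.
Apply L'Hôpital: lim (3 - 3*cos(3*w - 12))/(6*(w - 4)^2), still 0/0.
Apply L'Hôpital: lim (9*sin(3*w - 12))/(12*w - 48), still 0/0.
After 3 applications of L'Hôpital's rule the quotient is (27*cos(3*w - 12))/(12); substituting w = 4 gives 9/4.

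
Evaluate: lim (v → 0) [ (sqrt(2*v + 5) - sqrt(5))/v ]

√(5)/5

A 0/0 form; rationalise with √(5 + 2v) + √5. This collapses the numerator to 2v, leaving 2/(√(5 + 2v) + √5) → 2/(2√5) = √(5)/5.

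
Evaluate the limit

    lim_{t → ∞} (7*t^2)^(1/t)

1

Base → ∞ and exponent → 0: an ∞^0 form.
Take logs: (1/t)·ln(7·t^2) = (ln 7 + 2·ln t)/t → 0.
So the limit is e^0 = 1.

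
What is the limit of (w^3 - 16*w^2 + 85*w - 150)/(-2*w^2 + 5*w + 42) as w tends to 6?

-1/19

At w = 6 both the top and bottom vanish — a removable singularity. Factoring out (w - 6) from each leaves (w^2 - 10*w + 25)/(-2*w - 7), which at w = 6 equals -1/19.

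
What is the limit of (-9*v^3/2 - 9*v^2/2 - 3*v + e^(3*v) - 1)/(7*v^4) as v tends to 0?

27/56

Direct substitution gives 0/0.
Apply L'Hôpital: lim (-27*v^2/2 - 9*v + 3*e^(3*v) - 3)/(28*v^3), still 0/0.
Apply L'Hôpital: lim (-27*v + 9*e^(3*v) - 9)/(84*v^2), still 0/0.
Apply L'Hôpital: lim (27*e^(3*v) - 27)/(168*v), still 0/0.
After 4 applications of L'Hôpital's rule the quotient is (81*e^(3*v))/(168); substituting v = 0 gives 27/56.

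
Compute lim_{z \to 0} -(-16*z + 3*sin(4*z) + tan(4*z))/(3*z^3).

Substitution gives 0/0; apply L'Hôpital's rule 3 times.
After differentiating numerator and denominator 3 times the quotient is (-192*cos(4*z) + 384*tan(4*z)^4 + 512*tan(4*z)^2 + 128)/(-18); at z = 0 this is 32/9.

32/9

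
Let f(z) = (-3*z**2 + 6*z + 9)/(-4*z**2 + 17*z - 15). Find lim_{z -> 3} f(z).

12/7

Since z = 3 makes numerator and denominator zero, (z - 3) divides both.
Cancelling it gives (-3*z - 3)/(5 - 4*z); now plug in z = 3 to get 12/7.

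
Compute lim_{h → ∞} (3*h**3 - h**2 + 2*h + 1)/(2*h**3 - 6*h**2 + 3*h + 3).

3/2

Numerator and denominator both have degree 3.
Dividing every term by h^3, all lower-order terms vanish and the limit is the ratio of leading coefficients, 3/(2) = 3/2.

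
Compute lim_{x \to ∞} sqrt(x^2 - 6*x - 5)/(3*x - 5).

For large |x|, √(x^2 - 6*x - 5) ≈ √1·|x| and the denominator ≈ 3x.
Since x → +∞, |x| = x, giving √1/(3) = 1/3.

1/3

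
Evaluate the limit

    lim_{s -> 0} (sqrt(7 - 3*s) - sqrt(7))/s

-3*√(7)/14

Substitution gives 0/0. Multiply numerator and denominator by the conjugate √(7 - 3s) + √7.
The numerator becomes (7 - 3s) − 7 = -3s, so the expression simplifies to -3/(√(7 - 3s) + √7).
Letting s → 0 gives -3/(2√7) = -3*√(7)/14.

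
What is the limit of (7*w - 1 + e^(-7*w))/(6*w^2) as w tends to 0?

Direct substitution gives 0/0.
Apply L'Hôpital: lim (7 - 7*e^(-7*w))/(12*w), still 0/0.
After 2 applications of L'Hôpital's rule the quotient is (49*e^(-7*w))/(12); substituting w = 0 gives 49/12.

49/12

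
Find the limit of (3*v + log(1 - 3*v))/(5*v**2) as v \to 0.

-9/10

Direct substitution gives 0/0.
Apply L'Hôpital: lim (3 - 3/(1 - 3*v))/(10*v), still 0/0.
After 2 applications of L'Hôpital's rule the quotient is (-9/(1 - 3*v)^2)/(10); substituting v = 0 gives -9/10.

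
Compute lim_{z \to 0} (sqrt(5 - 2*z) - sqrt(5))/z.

A 0/0 form; rationalise with √(5 - 2z) + √5. This collapses the numerator to -2z, leaving -2/(√(5 - 2z) + √5) → -2/(2√5) = -√(5)/5.

-√(5)/5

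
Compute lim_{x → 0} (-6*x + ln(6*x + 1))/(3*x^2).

-6

Direct substitution gives 0/0.
Apply L'Hôpital: lim (-6 + 6/(6*x + 1))/(6*x), still 0/0.
After 2 applications of L'Hôpital's rule the quotient is (-36/(6*x + 1)^2)/(6); substituting x = 0 gives -6.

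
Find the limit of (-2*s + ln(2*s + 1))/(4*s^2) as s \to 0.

-1/2

Direct substitution gives 0/0.
Apply L'Hôpital: lim (-2 + 2/(2*s + 1))/(8*s), still 0/0.
After 2 applications of L'Hôpital's rule the quotient is (-4/(2*s + 1)^2)/(8); substituting s = 0 gives -1/2.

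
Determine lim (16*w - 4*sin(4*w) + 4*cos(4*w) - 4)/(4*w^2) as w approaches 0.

Substitution gives 0/0 (the numerator vanishes to order 2).
Expand each term to order w^2: the coefficient of w^2 in 4·cos(4w) is -32 and in -4·sin(4w) is 0.
Lower-order terms cancel with the polynomial part, so the numerator is (-32)·w^2 + o(w^2), and the limit is (-32)/(4) = -8.

-8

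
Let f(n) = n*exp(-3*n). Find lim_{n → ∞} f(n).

Write as n^1/e^{3n}, an ∞/∞ form.
Exponential growth dominates any polynomial, so repeated L'Hôpital (or the standard result) gives 0.

0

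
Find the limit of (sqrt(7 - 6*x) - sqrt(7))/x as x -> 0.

-3*√(7)/7

Substitution gives 0/0. Multiply numerator and denominator by the conjugate √(7 - 6x) + √7.
The numerator becomes (7 - 6x) − 7 = -6x, so the expression simplifies to -6/(√(7 - 6x) + √7).
Letting x → 0 gives -6/(2√7) = -3*√(7)/7.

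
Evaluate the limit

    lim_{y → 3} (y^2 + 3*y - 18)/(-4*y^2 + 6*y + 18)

Direct substitution gives 0/0, so factor. Both numerator and denominator have (y - 3) as a factor.
After cancelling, the expression reduces to (y + 6)/(-4*y - 6).
Substituting y = 3 gives -1/2.

-1/2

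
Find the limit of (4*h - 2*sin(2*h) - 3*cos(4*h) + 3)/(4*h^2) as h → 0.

6

Substitution gives 0/0; apply L'Hôpital's rule 2 times.
After differentiating numerator and denominator 2 times the quotient is (8*sin(2*h) + 48*cos(4*h))/(8); at h = 0 this is 6.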